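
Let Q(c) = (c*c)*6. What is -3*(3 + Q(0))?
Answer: -9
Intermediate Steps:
Q(c) = 6*c² (Q(c) = c²*6 = 6*c²)
-3*(3 + Q(0)) = -3*(3 + 6*0²) = -3*(3 + 6*0) = -3*(3 + 0) = -3*3 = -9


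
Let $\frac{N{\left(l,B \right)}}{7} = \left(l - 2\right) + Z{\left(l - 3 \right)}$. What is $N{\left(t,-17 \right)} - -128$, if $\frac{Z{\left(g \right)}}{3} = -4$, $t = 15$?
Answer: $135$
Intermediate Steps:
$Z{\left(g \right)} = -12$ ($Z{\left(g \right)} = 3 \left(-4\right) = -12$)
$N{\left(l,B \right)} = -98 + 7 l$ ($N{\left(l,B \right)} = 7 \left(\left(l - 2\right) - 12\right) = 7 \left(\left(-2 + l\right) - 12\right) = 7 \left(-14 + l\right) = -98 + 7 l$)
$N{\left(t,-17 \right)} - -128 = \left(-98 + 7 \cdot 15\right) - -128 = \left(-98 + 105\right) + 128 = 7 + 128 = 135$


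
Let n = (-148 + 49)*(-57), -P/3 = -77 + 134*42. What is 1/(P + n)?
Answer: -1/11010 ≈ -9.0827e-5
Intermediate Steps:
P = -16653 (P = -3*(-77 + 134*42) = -3*(-77 + 5628) = -3*5551 = -16653)
n = 5643 (n = -99*(-57) = 5643)
1/(P + n) = 1/(-16653 + 5643) = 1/(-11010) = -1/11010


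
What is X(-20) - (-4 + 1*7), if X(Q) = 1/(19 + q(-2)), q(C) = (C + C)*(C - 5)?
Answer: -140/47 ≈ -2.9787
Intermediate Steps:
q(C) = 2*C*(-5 + C) (q(C) = (2*C)*(-5 + C) = 2*C*(-5 + C))
X(Q) = 1/47 (X(Q) = 1/(19 + 2*(-2)*(-5 - 2)) = 1/(19 + 2*(-2)*(-7)) = 1/(19 + 28) = 1/47)
X(-20) - (-4 + 1*7) = 1/47 - (-4 + 1*7) = 1/47 - (-4 + 7) = 1/47 - 1*3 = 1/47 - 3 = -140/47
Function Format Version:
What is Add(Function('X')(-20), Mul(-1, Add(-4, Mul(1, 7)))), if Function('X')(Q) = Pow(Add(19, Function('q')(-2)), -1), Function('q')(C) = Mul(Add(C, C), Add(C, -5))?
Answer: Rational(-140, 47) ≈ -2.9787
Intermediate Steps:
Function('q')(C) = Mul(2, C, Add(-5, C)) (Function('q')(C) = Mul(Mul(2, C), Add(-5, C)) = Mul(2, C, Add(-5, C)))
Function('X')(Q) = Rational(1, 47) (Function('X')(Q) = Pow(Add(19, Mul(2, -2, Add(-5, -2))), -1) = Pow(Add(19, Mul(2, -2, -7)), -1) = Pow(Add(19, 28), -1) = Pow(47, -1) = Rational(1, 47))
Add(Function('X')(-20), Mul(-1, Add(-4, Mul(1, 7)))) = Add(Rational(1, 47), Mul(-1, Add(-4, Mul(1, 7)))) = Add(Rational(1, 47), Mul(-1, Add(-4, 7))) = Add(Rational(1, 47), Mul(-1, 3)) = Add(Rational(1, 47), -3) = Rational(-140, 47)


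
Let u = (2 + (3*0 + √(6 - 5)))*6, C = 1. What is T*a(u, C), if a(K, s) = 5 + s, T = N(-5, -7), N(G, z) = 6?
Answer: 36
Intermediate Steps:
T = 6
u = 18 (u = (2 + (0 + √1))*6 = (2 + (0 + 1))*6 = (2 + 1)*6 = 3*6 = 18)
T*a(u, C) = 6*(5 + 1) = 6*6 = 36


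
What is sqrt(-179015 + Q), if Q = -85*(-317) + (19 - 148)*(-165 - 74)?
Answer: 3*I*sqrt(13471) ≈ 348.19*I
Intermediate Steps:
Q = 57776 (Q = 26945 - 129*(-239) = 26945 + 30831 = 57776)
sqrt(-179015 + Q) = sqrt(-179015 + 57776) = sqrt(-121239) = 3*I*sqrt(13471)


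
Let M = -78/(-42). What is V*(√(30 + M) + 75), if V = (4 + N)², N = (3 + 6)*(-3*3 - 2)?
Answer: 676875 + 9025*√1561/7 ≈ 7.2781e+5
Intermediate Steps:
M = 13/7 (M = -78*(-1/42) = 13/7 ≈ 1.8571)
N = -99 (N = 9*(-9 - 2) = 9*(-11) = -99)
V = 9025 (V = (4 - 99)² = (-95)² = 9025)
V*(√(30 + M) + 75) = 9025*(√(30 + 13/7) + 75) = 9025*(√(223/7) + 75) = 9025*(√1561/7 + 75) = 9025*(75 + √1561/7) = 676875 + 9025*√1561/7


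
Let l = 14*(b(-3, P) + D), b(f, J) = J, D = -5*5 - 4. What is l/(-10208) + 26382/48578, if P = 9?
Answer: 17681831/30992764 ≈ 0.57051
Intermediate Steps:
D = -29 (D = -25 - 4 = -29)
l = -280 (l = 14*(9 - 29) = 14*(-20) = -280)
l/(-10208) + 26382/48578 = -280/(-10208) + 26382/48578 = -280*(-1/10208) + 26382*(1/48578) = 35/1276 + 13191/24289 = 17681831/30992764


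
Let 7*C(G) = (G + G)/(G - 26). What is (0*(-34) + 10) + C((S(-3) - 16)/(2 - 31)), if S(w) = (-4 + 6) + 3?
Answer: 51988/5201 ≈ 9.9958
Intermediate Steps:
S(w) = 5 (S(w) = 2 + 3 = 5)
C(G) = 2*G/(7*(-26 + G)) (C(G) = ((G + G)/(G - 26))/7 = ((2*G)/(-26 + G))/7 = (2*G/(-26 + G))/7 = 2*G/(7*(-26 + G)))
(0*(-34) + 10) + C((S(-3) - 16)/(2 - 31)) = (0*(-34) + 10) + 2*((5 - 16)/(2 - 31))/(7*(-26 + (5 - 16)/(2 - 31))) = (0 + 10) + 2*(-11/(-29))/(7*(-26 - 11/(-29))) = 10 + 2*(-11*(-1/29))/(7*(-26 - 11*(-1/29))) = 10 + (2/7)*(11/29)/(-26 + 11/29) = 10 + (2/7)*(11/29)/(-743/29) = 10 + (2/7)*(11/29)*(-29/743) = 10 - 22/5201 = 51988/5201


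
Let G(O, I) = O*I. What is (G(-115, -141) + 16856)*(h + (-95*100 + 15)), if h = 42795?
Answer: 1101595010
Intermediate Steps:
G(O, I) = I*O
(G(-115, -141) + 16856)*(h + (-95*100 + 15)) = (-141*(-115) + 16856)*(42795 + (-95*100 + 15)) = (16215 + 16856)*(42795 + (-9500 + 15)) = 33071*(42795 - 9485) = 33071*33310 = 1101595010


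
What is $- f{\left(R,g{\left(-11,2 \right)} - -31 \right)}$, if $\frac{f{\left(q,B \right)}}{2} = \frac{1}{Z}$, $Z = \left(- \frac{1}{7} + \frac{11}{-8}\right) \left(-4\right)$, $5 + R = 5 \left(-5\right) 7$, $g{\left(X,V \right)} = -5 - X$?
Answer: $- \frac{28}{85} \approx -0.32941$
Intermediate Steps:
$R = -180$ ($R = -5 + 5 \left(-5\right) 7 = -5 - 175 = -180$)
$Z = \frac{85}{14}$ ($Z = \left(\left(-1\right) \frac{1}{7} + 11 \left(- \frac{1}{8}\right)\right) \left(-4\right) = \left(- \frac{1}{7} - \frac{11}{8}\right) \left(-4\right) = \left(- \frac{85}{56}\right) \left(-4\right) = \frac{85}{14} \approx 6.0714$)
$f{\left(q,B \right)} = \frac{28}{85}$ ($f{\left(q,B \right)} = \frac{2}{\frac{85}{14}} = 2 \cdot \frac{14}{85} = \frac{28}{85}$)
$- f{\left(R,g{\left(-11,2 \right)} - -31 \right)} = \left(-1\right) \frac{28}{85} = - \frac{28}{85}$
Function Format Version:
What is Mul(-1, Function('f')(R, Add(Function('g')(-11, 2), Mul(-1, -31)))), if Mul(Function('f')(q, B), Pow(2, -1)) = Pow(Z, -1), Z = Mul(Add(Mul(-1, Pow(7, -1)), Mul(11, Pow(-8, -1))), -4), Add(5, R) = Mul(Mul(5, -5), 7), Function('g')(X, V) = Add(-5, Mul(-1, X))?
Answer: Rational(-28, 85) ≈ -0.32941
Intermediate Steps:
R = -180 (R = Add(-5, Mul(Mul(5, -5), 7)) = Add(-5, Mul(-25, 7)) = Add(-5, -175) = -180)
Z = Rational(85, 14) (Z = Mul(Add(Mul(-1, Rational(1, 7)), Mul(11, Rational(-1, 8))), -4) = Mul(Add(Rational(-1, 7), Rational(-11, 8)), -4) = Mul(Rational(-85, 56), -4) = Rational(85, 14) ≈ 6.0714)
Function('f')(q, B) = Rational(28, 85) (Function('f')(q, B) = Mul(2, Pow(Rational(85, 14), -1)) = Mul(2, Rational(14, 85)) = Rational(28, 85))
Mul(-1, Function('f')(R, Add(Function('g')(-11, 2), Mul(-1, -31)))) = Mul(-1, Rational(28, 85)) = Rational(-28, 85)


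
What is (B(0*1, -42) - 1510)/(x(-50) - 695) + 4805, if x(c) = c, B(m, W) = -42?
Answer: 3581277/745 ≈ 4807.1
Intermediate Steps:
(B(0*1, -42) - 1510)/(x(-50) - 695) + 4805 = (-42 - 1510)/(-50 - 695) + 4805 = -1552/(-745) + 4805 = -1552*(-1/745) + 4805 = 1552/745 + 4805 = 3581277/745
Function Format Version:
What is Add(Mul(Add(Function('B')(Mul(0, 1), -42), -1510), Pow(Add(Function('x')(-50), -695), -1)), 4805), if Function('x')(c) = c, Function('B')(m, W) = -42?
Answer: Rational(3581277, 745) ≈ 4807.1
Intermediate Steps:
Add(Mul(Add(Function('B')(Mul(0, 1), -42), -1510), Pow(Add(Function('x')(-50), -695), -1)), 4805) = Add(Mul(Add(-42, -1510), Pow(Add(-50, -695), -1)), 4805) = Add(Mul(-1552, Pow(-745, -1)), 4805) = Add(Mul(-1552, Rational(-1, 745)), 4805) = Add(Rational(1552, 745), 4805) = Rational(3581277, 745)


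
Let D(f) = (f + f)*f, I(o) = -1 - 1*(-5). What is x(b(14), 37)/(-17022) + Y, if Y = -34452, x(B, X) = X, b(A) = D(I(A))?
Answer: -586441981/17022 ≈ -34452.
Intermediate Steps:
I(o) = 4 (I(o) = -1 + 5 = 4)
D(f) = 2*f² (D(f) = (2*f)*f = 2*f²)
b(A) = 32 (b(A) = 2*4² = 2*16 = 32)
x(b(14), 37)/(-17022) + Y = 37/(-17022) - 34452 = 37*(-1/17022) - 34452 = -37/17022 - 34452 = -586441981/17022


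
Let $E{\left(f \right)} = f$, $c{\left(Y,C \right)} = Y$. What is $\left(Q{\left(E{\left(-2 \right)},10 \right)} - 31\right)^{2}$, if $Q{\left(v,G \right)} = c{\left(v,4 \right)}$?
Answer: $1089$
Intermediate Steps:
$Q{\left(v,G \right)} = v$
$\left(Q{\left(E{\left(-2 \right)},10 \right)} - 31\right)^{2} = \left(-2 - 31\right)^{2} = \left(-33\right)^{2} = 1089$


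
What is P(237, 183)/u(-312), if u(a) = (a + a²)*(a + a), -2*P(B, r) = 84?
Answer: 7/10091328 ≈ 6.9367e-7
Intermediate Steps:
P(B, r) = -42 (P(B, r) = -½*84 = -42)
u(a) = 2*a*(a + a²) (u(a) = (a + a²)*(2*a) = 2*a*(a + a²))
P(237, 183)/u(-312) = -42*1/(194688*(1 - 312)) = -42/(2*97344*(-311)) = -42/(-60547968) = -42*(-1/60547968) = 7/10091328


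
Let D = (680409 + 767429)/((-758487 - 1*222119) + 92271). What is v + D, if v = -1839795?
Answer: -233479391309/126905 ≈ -1.8398e+6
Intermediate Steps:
D = -206834/126905 (D = 1447838/((-758487 - 222119) + 92271) = 1447838/(-980606 + 92271) = 1447838/(-888335) = 1447838*(-1/888335) = -206834/126905 ≈ -1.6298)
v + D = -1839795 - 206834/126905 = -233479391309/126905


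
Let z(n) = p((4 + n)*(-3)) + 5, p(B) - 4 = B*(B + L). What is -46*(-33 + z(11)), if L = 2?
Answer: -87906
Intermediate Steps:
p(B) = 4 + B*(2 + B) (p(B) = 4 + B*(B + 2) = 4 + B*(2 + B))
z(n) = -15 + (-12 - 3*n)² - 6*n (z(n) = (4 + ((4 + n)*(-3))² + 2*((4 + n)*(-3))) + 5 = (4 + (-12 - 3*n)² + 2*(-12 - 3*n)) + 5 = (4 + (-12 - 3*n)² + (-24 - 6*n)) + 5 = (-20 + (-12 - 3*n)² - 6*n) + 5 = -15 + (-12 - 3*n)² - 6*n)
-46*(-33 + z(11)) = -46*(-33 + (129 + 9*11² + 66*11)) = -46*(-33 + (129 + 9*121 + 726)) = -46*(-33 + (129 + 1089 + 726)) = -46*(-33 + 1944) = -46*1911 = -87906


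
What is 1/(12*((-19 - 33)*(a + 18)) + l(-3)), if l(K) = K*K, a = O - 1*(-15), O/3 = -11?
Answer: ⅑ ≈ 0.11111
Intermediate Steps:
O = -33 (O = 3*(-11) = -33)
a = -18 (a = -33 - 1*(-15) = -33 + 15 = -18)
l(K) = K²
1/(12*((-19 - 33)*(a + 18)) + l(-3)) = 1/(12*((-19 - 33)*(-18 + 18)) + (-3)²) = 1/(12*(-52*0) + 9) = 1/(12*0 + 9) = 1/(0 + 9) = 1/9 = ⅑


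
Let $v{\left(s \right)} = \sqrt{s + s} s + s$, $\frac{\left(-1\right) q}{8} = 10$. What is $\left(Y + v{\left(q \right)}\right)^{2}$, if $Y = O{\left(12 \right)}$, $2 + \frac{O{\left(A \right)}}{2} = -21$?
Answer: $-1008124 + 80640 i \sqrt{10} \approx -1.0081 \cdot 10^{6} + 2.5501 \cdot 10^{5} i$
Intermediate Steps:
$q = -80$ ($q = \left(-8\right) 10 = -80$)
$v{\left(s \right)} = s + \sqrt{2} s^{\frac{3}{2}}$ ($v{\left(s \right)} = \sqrt{2 s} s + s = \sqrt{2} \sqrt{s} s + s = \sqrt{2} s^{\frac{3}{2}} + s = s + \sqrt{2} s^{\frac{3}{2}}$)
$O{\left(A \right)} = -46$ ($O{\left(A \right)} = -4 + 2 \left(-21\right) = -4 - 42 = -46$)
$Y = -46$
$\left(Y + v{\left(q \right)}\right)^{2} = \left(-46 - \left(80 - \sqrt{2} \left(-80\right)^{\frac{3}{2}}\right)\right)^{2} = \left(-46 - \left(80 - \sqrt{2} \left(- 320 i \sqrt{5}\right)\right)\right)^{2} = \left(-46 - \left(80 + 320 i \sqrt{10}\right)\right)^{2} = \left(-126 - 320 i \sqrt{10}\right)^{2}$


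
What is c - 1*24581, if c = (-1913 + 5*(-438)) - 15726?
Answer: -44410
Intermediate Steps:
c = -19829 (c = (-1913 - 2190) - 15726 = -4103 - 15726 = -19829)
c - 1*24581 = -19829 - 1*24581 = -19829 - 24581 = -44410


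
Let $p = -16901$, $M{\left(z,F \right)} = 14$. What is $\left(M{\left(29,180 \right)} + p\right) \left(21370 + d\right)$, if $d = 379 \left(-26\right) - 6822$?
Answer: $-79267578$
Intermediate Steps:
$d = -16676$ ($d = -9854 - 6822 = -16676$)
$\left(M{\left(29,180 \right)} + p\right) \left(21370 + d\right) = \left(14 - 16901\right) \left(21370 - 16676\right) = \left(-16887\right) 4694 = -79267578$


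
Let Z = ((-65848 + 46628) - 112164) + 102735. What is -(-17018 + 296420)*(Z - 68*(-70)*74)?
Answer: -90411972582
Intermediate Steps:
Z = -28649 (Z = (-19220 - 112164) + 102735 = -131384 + 102735 = -28649)
-(-17018 + 296420)*(Z - 68*(-70)*74) = -(-17018 + 296420)*(-28649 - 68*(-70)*74) = -279402*(-28649 + 4760*74) = -279402*(-28649 + 352240) = -279402*323591 = -1*90411972582 = -90411972582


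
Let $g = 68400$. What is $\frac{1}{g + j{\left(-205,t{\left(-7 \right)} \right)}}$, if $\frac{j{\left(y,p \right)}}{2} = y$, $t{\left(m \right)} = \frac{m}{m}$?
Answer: $\frac{1}{67990} \approx 1.4708 \cdot 10^{-5}$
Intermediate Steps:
$t{\left(m \right)} = 1$
$j{\left(y,p \right)} = 2 y$
$\frac{1}{g + j{\left(-205,t{\left(-7 \right)} \right)}} = \frac{1}{68400 + 2 \left(-205\right)} = \frac{1}{68400 - 410} = \frac{1}{67990}$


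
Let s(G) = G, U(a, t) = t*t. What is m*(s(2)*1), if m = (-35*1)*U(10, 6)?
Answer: -2520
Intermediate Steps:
U(a, t) = t²
m = -1260 (m = -35*1*6² = -35*36 = -1260)
m*(s(2)*1) = -2520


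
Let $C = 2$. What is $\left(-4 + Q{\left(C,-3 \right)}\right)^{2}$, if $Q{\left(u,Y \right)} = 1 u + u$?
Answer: $0$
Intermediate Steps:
$Q{\left(u,Y \right)} = 2 u$ ($Q{\left(u,Y \right)} = u + u = 2 u$)
$\left(-4 + Q{\left(C,-3 \right)}\right)^{2} = \left(-4 + 2 \cdot 2\right)^{2} = \left(-4 + 4\right)^{2} = 0^{2} = 0$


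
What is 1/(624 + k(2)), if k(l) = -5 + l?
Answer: 1/621 ≈ 0.0016103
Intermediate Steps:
1/(624 + k(2)) = 1/(624 + (-5 + 2)) = 1/(624 - 3) = 1/621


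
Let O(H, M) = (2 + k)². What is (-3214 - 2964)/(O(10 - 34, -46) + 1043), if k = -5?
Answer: -3089/526 ≈ -5.8726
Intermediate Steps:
O(H, M) = 9 (O(H, M) = (2 - 5)² = (-3)² = 9)
(-3214 - 2964)/(O(10 - 34, -46) + 1043) = (-3214 - 2964)/(9 + 1043) = -6178/1052 = -6178*1/1052 = -3089/526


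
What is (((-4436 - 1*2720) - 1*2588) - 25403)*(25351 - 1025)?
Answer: -854985922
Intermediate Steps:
(((-4436 - 1*2720) - 1*2588) - 25403)*(25351 - 1025) = (((-4436 - 2720) - 2588) - 25403)*24326 = ((-7156 - 2588) - 25403)*24326 = (-9744 - 25403)*24326 = -35147*24326 = -854985922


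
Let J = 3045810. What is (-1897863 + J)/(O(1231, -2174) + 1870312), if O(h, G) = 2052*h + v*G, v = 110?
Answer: 382649/1385728 ≈ 0.27614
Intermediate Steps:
O(h, G) = 110*G + 2052*h (O(h, G) = 2052*h + 110*G = 110*G + 2052*h)
(-1897863 + J)/(O(1231, -2174) + 1870312) = (-1897863 + 3045810)/((110*(-2174) + 2052*1231) + 1870312) = 1147947/((-239140 + 2526012) + 1870312) = 1147947/(2286872 + 1870312) = 1147947/4157184 = 1147947*(1/4157184) = 382649/1385728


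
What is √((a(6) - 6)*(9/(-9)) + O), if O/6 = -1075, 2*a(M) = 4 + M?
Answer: I*√6449 ≈ 80.306*I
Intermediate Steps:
a(M) = 2 + M/2 (a(M) = (4 + M)/2 = 2 + M/2)
O = -6450 (O = 6*(-1075) = -6450)
√((a(6) - 6)*(9/(-9)) + O) = √(((2 + (½)*6) - 6)*(9/(-9)) - 6450) = √(((2 + 3) - 6)*(9*(-⅑)) - 6450) = √((5 - 6)*(-1) - 6450) = √(-1*(-1) - 6450) = √(1 - 6450) = √(-6449) = I*√6449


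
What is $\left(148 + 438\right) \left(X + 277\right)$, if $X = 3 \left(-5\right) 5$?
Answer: $118372$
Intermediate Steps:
$X = -75$ ($X = \left(-15\right) 5 = -75$)
$\left(148 + 438\right) \left(X + 277\right) = \left(148 + 438\right) \left(-75 + 277\right) = 586 \cdot 202 = 118372$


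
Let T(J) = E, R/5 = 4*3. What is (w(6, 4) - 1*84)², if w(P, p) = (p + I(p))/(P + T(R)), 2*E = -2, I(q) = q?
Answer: 169744/25 ≈ 6789.8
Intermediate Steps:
R = 60 (R = 5*(4*3) = 5*12 = 60)
E = -1 (E = (½)*(-2) = -1)
T(J) = -1
w(P, p) = 2*p/(-1 + P) (w(P, p) = (p + p)/(P - 1) = (2*p)/(-1 + P) = 2*p/(-1 + P))
(w(6, 4) - 1*84)² = (2*4/(-1 + 6) - 1*84)² = (2*4/5 - 84)² = (2*4*(⅕) - 84)² = (8/5 - 84)² = (-412/5)² = 169744/25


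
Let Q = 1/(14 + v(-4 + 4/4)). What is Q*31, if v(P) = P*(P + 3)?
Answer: 31/14 ≈ 2.2143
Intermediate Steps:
v(P) = P*(3 + P)
Q = 1/14 (Q = 1/(14 + (-4 + 4/4)*(3 + (-4 + 4/4))) = 1/(14 + (-4 + 4*(1/4))*(3 + (-4 + 4*(1/4)))) = 1/(14 + (-4 + 1)*(3 + (-4 + 1))) = 1/(14 - 3*(3 - 3)) = 1/(14 - 3*0) = 1/(14 + 0) = 1/14 ≈ 0.071429)
Q*31 = (1/14)*31 = 31/14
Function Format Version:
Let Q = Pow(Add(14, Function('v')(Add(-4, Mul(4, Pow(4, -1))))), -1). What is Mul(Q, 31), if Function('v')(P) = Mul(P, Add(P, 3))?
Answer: Rational(31, 14) ≈ 2.2143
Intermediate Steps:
Function('v')(P) = Mul(P, Add(3, P))
Q = Rational(1, 14) (Q = Pow(Add(14, Mul(Add(-4, Mul(4, Pow(4, -1))), Add(3, Add(-4, Mul(4, Pow(4, -1)))))), -1) = Pow(Add(14, Mul(Add(-4, Mul(4, Rational(1, 4))), Add(3, Add(-4, Mul(4, Rational(1, 4)))))), -1) = Pow(Add(14, Mul(Add(-4, 1), Add(3, Add(-4, 1)))), -1) = Pow(Add(14, Mul(-3, Add(3, -3))), -1) = Pow(Add(14, Mul(-3, 0)), -1) = Pow(Add(14, 0), -1) = Pow(14, -1) = Rational(1, 14) ≈ 0.071429)
Mul(Q, 31) = Mul(Rational(1, 14), 31) = Rational(31, 14)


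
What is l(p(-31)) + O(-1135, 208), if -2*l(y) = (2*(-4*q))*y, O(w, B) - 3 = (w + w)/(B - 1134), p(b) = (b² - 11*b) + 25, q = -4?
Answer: -9827892/463 ≈ -21227.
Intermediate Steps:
p(b) = 25 + b² - 11*b
O(w, B) = 3 + 2*w/(-1134 + B) (O(w, B) = 3 + (w + w)/(B - 1134) = 3 + (2*w)/(-1134 + B) = 3 + 2*w/(-1134 + B))
l(y) = -16*y (l(y) = -2*(-4*(-4))*y/2 = -2*16*y/2 = -16*y)
l(p(-31)) + O(-1135, 208) = -16*(25 + (-31)² - 11*(-31)) + (-3402 + 2*(-1135) + 3*208)/(-1134 + 208) = -16*(25 + 961 + 341) + (-3402 - 2270 + 624)/(-926) = -16*1327 - 1/926*(-5048) = -21232 + 2524/463 = -9827892/463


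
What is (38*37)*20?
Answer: 28120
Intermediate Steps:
(38*37)*20 = 1406*20 = 28120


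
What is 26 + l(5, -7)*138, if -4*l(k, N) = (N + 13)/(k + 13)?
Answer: 29/2 ≈ 14.500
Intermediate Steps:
l(k, N) = -(13 + N)/(4*(13 + k)) (l(k, N) = -(N + 13)/(4*(k + 13)) = -(13 + N)/(4*(13 + k)))
26 + l(5, -7)*138 = 26 + ((-13 - 1*(-7))/(4*(13 + 5)))*138 = 26 + ((¼)*(-13 + 7)/18)*138 = 26 + ((¼)*(1/18)*(-6))*138 = 26 - 1/12*138 = 26 - 23/2 = 29/2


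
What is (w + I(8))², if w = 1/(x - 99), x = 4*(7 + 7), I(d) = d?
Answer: 117649/1849 ≈ 63.628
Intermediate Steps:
x = 56 (x = 4*14 = 56)
w = -1/43 (w = 1/(56 - 99) = 1/(-43) = -1/43 ≈ -0.023256)
(w + I(8))² = (-1/43 + 8)² = (343/43)² = 117649/1849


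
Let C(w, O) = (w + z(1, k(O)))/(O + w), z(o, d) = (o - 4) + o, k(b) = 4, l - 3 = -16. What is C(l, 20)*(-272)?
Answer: 4080/7 ≈ 582.86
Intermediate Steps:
l = -13 (l = 3 - 16 = -13)
z(o, d) = -4 + 2*o (z(o, d) = (-4 + o) + o = -4 + 2*o)
C(w, O) = (-2 + w)/(O + w) (C(w, O) = (w + (-4 + 2*1))/(O + w) = (w + (-4 + 2))/(O + w) = (w - 2)/(O + w) = (-2 + w)/(O + w))
C(l, 20)*(-272) = ((-2 - 13)/(20 - 13))*(-272) = (-15/7)*(-272) = ((1/7)*(-15))*(-272) = -15/7*(-272) = 4080/7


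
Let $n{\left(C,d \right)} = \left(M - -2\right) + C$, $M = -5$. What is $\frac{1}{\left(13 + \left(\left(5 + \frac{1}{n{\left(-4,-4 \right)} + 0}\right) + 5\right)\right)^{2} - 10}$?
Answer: $\frac{49}{25110} \approx 0.0019514$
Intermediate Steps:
$n{\left(C,d \right)} = -3 + C$ ($n{\left(C,d \right)} = \left(-5 - -2\right) + C = \left(-5 + 2\right) + C = -3 + C$)
$\frac{1}{\left(13 + \left(\left(5 + \frac{1}{n{\left(-4,-4 \right)} + 0}\right) + 5\right)\right)^{2} - 10} = \frac{1}{\left(13 + \left(\left(5 + \frac{1}{\left(-3 - 4\right) + 0}\right) + 5\right)\right)^{2} - 10} = \frac{1}{\left(13 + \left(\left(5 + \frac{1}{-7 + 0}\right) + 5\right)\right)^{2} - 10} = \frac{1}{\left(13 + \left(\left(5 + \frac{1}{-7}\right) + 5\right)\right)^{2} - 10} = \frac{1}{\left(13 + \left(\left(5 - \frac{1}{7}\right) + 5\right)\right)^{2} - 10} = \frac{1}{\left(13 + \left(\frac{34}{7} + 5\right)\right)^{2} - 10} = \frac{1}{\left(13 + \frac{69}{7}\right)^{2} - 10} = \frac{1}{\left(\frac{160}{7}\right)^{2} - 10} = \frac{1}{\frac{25600}{49} - 10} = \frac{1}{\frac{25110}{49}} = \frac{49}{25110}$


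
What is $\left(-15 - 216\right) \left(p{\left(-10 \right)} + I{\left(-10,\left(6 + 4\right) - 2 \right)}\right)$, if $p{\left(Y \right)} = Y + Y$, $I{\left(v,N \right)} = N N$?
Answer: $-10164$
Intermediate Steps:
$I{\left(v,N \right)} = N^{2}$
$p{\left(Y \right)} = 2 Y$
$\left(-15 - 216\right) \left(p{\left(-10 \right)} + I{\left(-10,\left(6 + 4\right) - 2 \right)}\right) = \left(-15 - 216\right) \left(2 \left(-10\right) + \left(\left(6 + 4\right) - 2\right)^{2}\right) = - 231 \left(-20 + \left(10 - 2\right)^{2}\right) = - 231 \left(-20 + 8^{2}\right) = - 231 \left(-20 + 64\right) = \left(-231\right) 44 = -10164$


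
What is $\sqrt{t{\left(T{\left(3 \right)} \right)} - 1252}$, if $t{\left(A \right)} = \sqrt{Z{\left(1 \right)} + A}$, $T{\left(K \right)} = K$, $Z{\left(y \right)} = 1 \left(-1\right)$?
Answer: $\sqrt{-1252 + \sqrt{2}} \approx 35.364 i$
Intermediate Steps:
$Z{\left(y \right)} = -1$
$t{\left(A \right)} = \sqrt{-1 + A}$
$\sqrt{t{\left(T{\left(3 \right)} \right)} - 1252} = \sqrt{\sqrt{-1 + 3} - 1252} = \sqrt{\sqrt{2} - 1252} = \sqrt{-1252 + \sqrt{2}}$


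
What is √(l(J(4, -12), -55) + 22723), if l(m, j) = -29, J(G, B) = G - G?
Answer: √22694 ≈ 150.65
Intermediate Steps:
J(G, B) = 0
√(l(J(4, -12), -55) + 22723) = √(-29 + 22723) = √22694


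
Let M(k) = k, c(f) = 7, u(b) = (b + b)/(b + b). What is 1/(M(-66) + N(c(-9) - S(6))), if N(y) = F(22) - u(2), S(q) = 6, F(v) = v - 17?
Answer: -1/62 ≈ -0.016129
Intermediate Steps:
F(v) = -17 + v
u(b) = 1 (u(b) = (2*b)/((2*b)) = (2*b)*(1/(2*b)) = 1)
N(y) = 4 (N(y) = (-17 + 22) - 1*1 = 5 - 1 = 4)
1/(M(-66) + N(c(-9) - S(6))) = 1/(-66 + 4) = 1/(-62) = -1/62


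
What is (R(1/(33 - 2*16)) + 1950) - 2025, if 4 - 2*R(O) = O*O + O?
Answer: -74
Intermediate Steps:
R(O) = 2 - O/2 - O**2/2 (R(O) = 2 - (O*O + O)/2 = 2 - (O**2 + O)/2 = 2 - (O + O**2)/2 = 2 + (-O/2 - O**2/2) = 2 - O/2 - O**2/2)
(R(1/(33 - 2*16)) + 1950) - 2025 = ((2 - 1/(2*(33 - 2*16)) - 1/(2*(33 - 2*16)**2)) + 1950) - 2025 = ((2 - 1/(2*(33 - 32)) - 1/(2*(33 - 32)**2)) + 1950) - 2025 = ((2 - 1/2/1 - (1/1)**2/2) + 1950) - 2025 = ((2 - 1/2*1 - 1/2*1**2) + 1950) - 2025 = ((2 - 1/2 - 1/2*1) + 1950) - 2025 = ((2 - 1/2 - 1/2) + 1950) - 2025 = (1 + 1950) - 2025 = 1951 - 2025 = -74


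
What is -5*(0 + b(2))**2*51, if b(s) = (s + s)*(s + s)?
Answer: -65280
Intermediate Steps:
b(s) = 4*s**2 (b(s) = (2*s)*(2*s) = 4*s**2)
-5*(0 + b(2))**2*51 = -5*(0 + 4*2**2)**2*51 = -5*(0 + 4*4)**2*51 = -5*(0 + 16)**2*51 = -5*16**2*51 = -5*256*51 = -1280*51 = -65280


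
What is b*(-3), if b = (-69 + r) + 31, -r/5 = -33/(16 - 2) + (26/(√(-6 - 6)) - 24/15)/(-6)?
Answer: 1157/14 + 65*I*√3/6 ≈ 82.643 + 18.764*I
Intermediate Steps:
r = 439/42 - 65*I*√3/18 (r = -5*(-33/(16 - 2) + (26/(√(-6 - 6)) - 24/15)/(-6)) = -5*(-33/14 + (26/(√(-12)) - 24*1/15)*(-⅙)) = -5*(-33*1/14 + (26/((2*I*√3)) - 8/5)*(-⅙)) = -5*(-33/14 + (26*(-I*√3/6) - 8/5)*(-⅙)) = -5*(-33/14 + (-13*I*√3/3 - 8/5)*(-⅙)) = -5*(-33/14 + (-8/5 - 13*I*√3/3)*(-⅙)) = -5*(-33/14 + (4/15 + 13*I*√3/18)) = -5*(-439/210 + 13*I*√3/18) = 439/42 - 65*I*√3/18 ≈ 10.452 - 6.2546*I)
b = -1157/42 - 65*I*√3/18 (b = (-69 + (439/42 - 65*I*√3/18)) + 31 = (-2459/42 - 65*I*√3/18) + 31 = -1157/42 - 65*I*√3/18 ≈ -27.548 - 6.2546*I)
b*(-3) = (-1157/42 - 65*I*√3/18)*(-3) = 1157/14 + 65*I*√3/6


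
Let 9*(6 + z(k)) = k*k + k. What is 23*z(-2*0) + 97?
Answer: -41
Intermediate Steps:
z(k) = -6 + k/9 + k²/9 (z(k) = -6 + (k*k + k)/9 = -6 + (k² + k)/9 = -6 + (k + k²)/9 = -6 + (k/9 + k²/9) = -6 + k/9 + k²/9)
23*z(-2*0) + 97 = 23*(-6 + (-2*0)/9 + (-2*0)²/9) + 97 = 23*(-6 + (⅑)*0 + (⅑)*0²) + 97 = 23*(-6 + 0 + (⅑)*0) + 97 = 23*(-6 + 0 + 0) + 97 = 23*(-6) + 97 = -138 + 97 = -41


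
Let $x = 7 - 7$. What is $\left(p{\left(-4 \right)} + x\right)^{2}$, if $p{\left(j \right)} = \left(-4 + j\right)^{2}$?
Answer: $4096$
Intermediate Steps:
$x = 0$ ($x = 7 - 7 = 0$)
$\left(p{\left(-4 \right)} + x\right)^{2} = \left(\left(-4 - 4\right)^{2} + 0\right)^{2} = \left(\left(-8\right)^{2} + 0\right)^{2} = \left(64 + 0\right)^{2} = 64^{2} = 4096$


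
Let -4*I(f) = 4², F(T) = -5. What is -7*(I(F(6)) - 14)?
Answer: 126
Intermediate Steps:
I(f) = -4 (I(f) = -¼*4² = -¼*16 = -4)
-7*(I(F(6)) - 14) = -7*(-4 - 14) = -7*(-18) = 126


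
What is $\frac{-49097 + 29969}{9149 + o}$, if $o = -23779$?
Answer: $\frac{9564}{7315} \approx 1.3075$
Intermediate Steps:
$\frac{-49097 + 29969}{9149 + o} = \frac{-49097 + 29969}{9149 - 23779} = - \frac{19128}{-14630} = \left(-19128\right) \left(- \frac{1}{14630}\right) = \frac{9564}{7315}$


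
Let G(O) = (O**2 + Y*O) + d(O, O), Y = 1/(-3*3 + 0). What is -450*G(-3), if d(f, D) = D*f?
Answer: -8250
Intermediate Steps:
Y = -1/9 (Y = 1/(-9 + 0) = 1/(-9) = -1/9 ≈ -0.11111)
G(O) = 2*O**2 - O/9 (G(O) = (O**2 - O/9) + O*O = (O**2 - O/9) + O**2 = 2*O**2 - O/9)
-450*G(-3) = -50*(-3)*(-1 + 18*(-3)) = -50*(-3)*(-1 - 54) = -50*(-3)*(-55) = -450*55/3 = -8250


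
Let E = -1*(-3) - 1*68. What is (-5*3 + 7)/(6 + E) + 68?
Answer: 4020/59 ≈ 68.136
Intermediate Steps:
E = -65 (E = 3 - 68 = -65)
(-5*3 + 7)/(6 + E) + 68 = (-5*3 + 7)/(6 - 65) + 68 = (-15 + 7)/(-59) + 68 = -8*(-1/59) + 68 = 8/59 + 68 = 4020/59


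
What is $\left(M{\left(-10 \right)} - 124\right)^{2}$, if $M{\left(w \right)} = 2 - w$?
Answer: $12544$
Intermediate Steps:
$\left(M{\left(-10 \right)} - 124\right)^{2} = \left(\left(2 - -10\right) - 124\right)^{2} = \left(\left(2 + 10\right) - 124\right)^{2} = \left(12 - 124\right)^{2} = \left(-112\right)^{2} = 12544$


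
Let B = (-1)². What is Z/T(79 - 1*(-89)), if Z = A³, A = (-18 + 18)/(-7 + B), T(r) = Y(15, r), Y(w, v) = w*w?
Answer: 0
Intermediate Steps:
B = 1
Y(w, v) = w²
T(r) = 225 (T(r) = 15² = 225)
A = 0 (A = (-18 + 18)/(-7 + 1) = 0/(-6) = 0*(-⅙) = 0)
Z = 0 (Z = 0³ = 0)
Z/T(79 - 1*(-89)) = 0/225 = 0*(1/225) = 0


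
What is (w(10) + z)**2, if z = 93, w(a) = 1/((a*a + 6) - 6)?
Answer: 86508601/10000 ≈ 8650.9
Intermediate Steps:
w(a) = a**(-2) (w(a) = 1/((a**2 + 6) - 6) = 1/((6 + a**2) - 6) = 1/(a**2) = a**(-2))
(w(10) + z)**2 = (10**(-2) + 93)**2 = (1/100 + 93)**2 = (9301/100)**2 = 86508601/10000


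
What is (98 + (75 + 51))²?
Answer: 50176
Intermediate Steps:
(98 + (75 + 51))² = (98 + 126)² = 224² = 50176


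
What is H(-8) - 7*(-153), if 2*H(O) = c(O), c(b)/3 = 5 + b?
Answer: 2133/2 ≈ 1066.5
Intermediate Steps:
c(b) = 15 + 3*b (c(b) = 3*(5 + b) = 15 + 3*b)
H(O) = 15/2 + 3*O/2 (H(O) = (15 + 3*O)/2 = 15/2 + 3*O/2)
H(-8) - 7*(-153) = (15/2 + (3/2)*(-8)) - 7*(-153) = (15/2 - 12) + 1071 = -9/2 + 1071 = 2133/2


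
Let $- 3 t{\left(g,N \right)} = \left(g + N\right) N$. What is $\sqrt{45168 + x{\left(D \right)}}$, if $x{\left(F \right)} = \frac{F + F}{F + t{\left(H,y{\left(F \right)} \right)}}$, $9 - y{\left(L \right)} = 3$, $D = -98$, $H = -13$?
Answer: $\frac{\sqrt{406533}}{3} \approx 212.53$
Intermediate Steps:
$y{\left(L \right)} = 6$ ($y{\left(L \right)} = 9 - 3 = 6$)
$t{\left(g,N \right)} = - \frac{N \left(N + g\right)}{3}$ ($t{\left(g,N \right)} = - \frac{\left(g + N\right) N}{3} = - \frac{\left(N + g\right) N}{3} = - \frac{N \left(N + g\right)}{3}$)
$x{\left(F \right)} = \frac{2 F}{14 + F}$ ($x{\left(F \right)} = \frac{F + F}{F - 2 \left(6 - 13\right)} = \frac{2 F}{F - 2 \left(-7\right)} = \frac{2 F}{F + 14} = \frac{2 F}{14 + F}$)
$\sqrt{45168 + x{\left(D \right)}} = \sqrt{45168 + 2 \left(-98\right) \frac{1}{14 - 98}} = \sqrt{45168 + 2 \left(-98\right) \frac{1}{-84}} = \sqrt{45168 + 2 \left(-98\right) \left(- \frac{1}{84}\right)} = \sqrt{45168 + \frac{7}{3}} = \sqrt{\frac{135511}{3}} = \frac{\sqrt{406533}}{3}$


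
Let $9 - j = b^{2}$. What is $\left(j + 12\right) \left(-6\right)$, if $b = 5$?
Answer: $24$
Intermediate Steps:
$j = -16$ ($j = 9 - 5^{2} = 9 - 25 = -16$)
$\left(j + 12\right) \left(-6\right) = \left(-16 + 12\right) \left(-6\right) = \left(-4\right) \left(-6\right) = 24$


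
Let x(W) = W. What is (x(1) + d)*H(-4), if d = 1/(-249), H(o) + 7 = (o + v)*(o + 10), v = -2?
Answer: -10664/249 ≈ -42.827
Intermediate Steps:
H(o) = -7 + (-2 + o)*(10 + o) (H(o) = -7 + (o - 2)*(o + 10) = -7 + (-2 + o)*(10 + o))
d = -1/249 ≈ -0.0040161
(x(1) + d)*H(-4) = (1 - 1/249)*(-27 + (-4)² + 8*(-4)) = 248*(-27 + 16 - 32)/249 = (248/249)*(-43) = -10664/249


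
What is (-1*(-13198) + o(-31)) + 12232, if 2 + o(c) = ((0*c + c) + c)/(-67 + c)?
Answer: 1246003/49 ≈ 25429.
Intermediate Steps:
o(c) = -2 + 2*c/(-67 + c) (o(c) = -2 + ((0*c + c) + c)/(-67 + c) = -2 + ((0 + c) + c)/(-67 + c) = -2 + (c + c)/(-67 + c) = -2 + (2*c)/(-67 + c) = -2 + 2*c/(-67 + c))
(-1*(-13198) + o(-31)) + 12232 = (-1*(-13198) + 134/(-67 - 31)) + 12232 = (13198 + 134/(-98)) + 12232 = (13198 + 134*(-1/98)) + 12232 = (13198 - 67/49) + 12232 = 646635/49 + 12232 = 1246003/49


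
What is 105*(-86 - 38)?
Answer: -13020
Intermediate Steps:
105*(-86 - 38) = 105*(-124) = -13020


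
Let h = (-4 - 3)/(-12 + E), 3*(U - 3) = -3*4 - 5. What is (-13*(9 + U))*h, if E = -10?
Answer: -1729/66 ≈ -26.197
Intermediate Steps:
U = -8/3 (U = 3 + (-3*4 - 5)/3 = 3 + (-12 - 5)/3 = 3 + (⅓)*(-17) = 3 - 17/3 = -8/3 ≈ -2.6667)
h = 7/22 (h = (-4 - 3)/(-12 - 10) = -7/(-22) = -1/22*(-7) = 7/22 ≈ 0.31818)
(-13*(9 + U))*h = -13*(9 - 8/3)*(7/22) = -13*19/3*(7/22) = -247/3*7/22 = -1729/66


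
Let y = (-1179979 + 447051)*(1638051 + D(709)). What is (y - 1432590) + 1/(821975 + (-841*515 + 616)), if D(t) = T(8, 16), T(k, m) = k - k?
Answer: -467595100373038967/389476 ≈ -1.2006e+12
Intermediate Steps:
T(k, m) = 0
D(t) = 0
y = -1200573443328 (y = (-1179979 + 447051)*(1638051 + 0) = -732928*1638051 = -1200573443328)
(y - 1432590) + 1/(821975 + (-841*515 + 616)) = (-1200573443328 - 1432590) + 1/(821975 + (-841*515 + 616)) = -1200574875918 + 1/(821975 + (-433115 + 616)) = -1200574875918 + 1/(821975 - 432499) = -1200574875918 + 1/389476 = -467595100373038967/389476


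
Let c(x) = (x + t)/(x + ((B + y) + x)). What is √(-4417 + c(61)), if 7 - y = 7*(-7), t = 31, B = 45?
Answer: I*√219632477/223 ≈ 66.457*I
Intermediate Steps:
y = 56 (y = 7 - 7*(-7) = 7 - 1*(-49) = 7 + 49 = 56)
c(x) = (31 + x)/(101 + 2*x) (c(x) = (x + 31)/(x + ((45 + 56) + x)) = (31 + x)/(x + (101 + x)) = (31 + x)/(101 + 2*x))
√(-4417 + c(61)) = √(-4417 + (31 + 61)/(101 + 2*61)) = √(-4417 + 92/(101 + 122)) = √(-4417 + 92/223) = √(-984899/223) = I*√219632477/223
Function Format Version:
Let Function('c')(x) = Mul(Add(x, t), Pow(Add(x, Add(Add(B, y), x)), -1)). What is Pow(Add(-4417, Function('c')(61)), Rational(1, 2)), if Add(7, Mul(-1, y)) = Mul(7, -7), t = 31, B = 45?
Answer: Mul(Rational(1, 223), I, Pow(219632477, Rational(1, 2))) ≈ Mul(66.457, I)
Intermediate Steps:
y = 56 (y = Add(7, Mul(-1, Mul(7, -7))) = Add(7, Mul(-1, -49)) = Add(7, 49) = 56)
Function('c')(x) = Mul(Pow(Add(101, Mul(2, x)), -1), Add(31, x)) (Function('c')(x) = Mul(Add(x, 31), Pow(Add(x, Add(Add(45, 56), x)), -1)) = Mul(Add(31, x), Pow(Add(x, Add(101, x)), -1)) = Mul(Add(31, x), Pow(Add(101, Mul(2, x)), -1)) = Mul(Pow(Add(101, Mul(2, x)), -1), Add(31, x)))
Pow(Add(-4417, Function('c')(61)), Rational(1, 2)) = Pow(Add(-4417, Mul(Pow(Add(101, Mul(2, 61)), -1), Add(31, 61))), Rational(1, 2)) = Pow(Add(-4417, Mul(Pow(Add(101, 122), -1), 92)), Rational(1, 2)) = Pow(Add(-4417, Mul(Pow(223, -1), 92)), Rational(1, 2)) = Pow(Add(-4417, Mul(Rational(1, 223), 92)), Rational(1, 2)) = Pow(Add(-4417, Rational(92, 223)), Rational(1, 2)) = Pow(Rational(-984899, 223), Rational(1, 2)) = Mul(Rational(1, 223), I, Pow(219632477, Rational(1, 2)))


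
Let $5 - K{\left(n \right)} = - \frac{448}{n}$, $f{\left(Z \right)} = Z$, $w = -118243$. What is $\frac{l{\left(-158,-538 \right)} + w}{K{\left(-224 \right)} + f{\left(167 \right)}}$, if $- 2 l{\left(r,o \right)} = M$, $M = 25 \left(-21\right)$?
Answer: $- \frac{235961}{340} \approx -694.0$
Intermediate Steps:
$M = -525$
$l{\left(r,o \right)} = \frac{525}{2}$ ($l{\left(r,o \right)} = \left(- \frac{1}{2}\right) \left(-525\right) = \frac{525}{2}$)
$K{\left(n \right)} = 5 + \frac{448}{n}$ ($K{\left(n \right)} = 5 - - \frac{448}{n} = 5 + \frac{448}{n}$)
$\frac{l{\left(-158,-538 \right)} + w}{K{\left(-224 \right)} + f{\left(167 \right)}} = \frac{\frac{525}{2} - 118243}{\left(5 + \frac{448}{-224}\right) + 167} = - \frac{235961}{2 \left(\left(5 + 448 \left(- \frac{1}{224}\right)\right) + 167\right)} = - \frac{235961}{2 \left(\left(5 - 2\right) + 167\right)} = - \frac{235961}{2 \left(3 + 167\right)} = - \frac{235961}{2 \cdot 170} = \left(- \frac{235961}{2}\right) \frac{1}{170} = - \frac{235961}{340}$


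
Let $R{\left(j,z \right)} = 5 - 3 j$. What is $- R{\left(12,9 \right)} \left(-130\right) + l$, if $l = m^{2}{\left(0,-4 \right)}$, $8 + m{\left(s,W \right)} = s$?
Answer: $-3966$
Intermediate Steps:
$m{\left(s,W \right)} = -8 + s$
$l = 64$ ($l = \left(-8 + 0\right)^{2} = \left(-8\right)^{2} = 64$)
$- R{\left(12,9 \right)} \left(-130\right) + l = - (5 - 36) \left(-130\right) + 64 = \left(-1\right) \left(-31\right) \left(-130\right) + 64 = 31 \left(-130\right) + 64 = -4030 + 64 = -3966$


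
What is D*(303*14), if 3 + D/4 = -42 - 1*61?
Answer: -1798608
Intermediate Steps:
D = -424 (D = -12 + 4*(-42 - 1*61) = -12 + 4*(-42 - 61) = -12 + 4*(-103) = -12 - 412 = -424)
D*(303*14) = -128472*14 = -424*4242 = -1798608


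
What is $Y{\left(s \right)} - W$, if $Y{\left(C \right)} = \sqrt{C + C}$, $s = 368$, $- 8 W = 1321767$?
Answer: $\frac{1321767}{8} + 4 \sqrt{46} \approx 1.6525 \cdot 10^{5}$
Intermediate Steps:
$W = - \frac{1321767}{8}$ ($W = \left(- \frac{1}{8}\right) 1321767 = - \frac{1321767}{8} \approx -1.6522 \cdot 10^{5}$)
$Y{\left(C \right)} = \sqrt{2} \sqrt{C}$ ($Y{\left(C \right)} = \sqrt{2 C} = \sqrt{2} \sqrt{C}$)
$Y{\left(s \right)} - W = \sqrt{2} \sqrt{368} - - \frac{1321767}{8} = \sqrt{2} \cdot 4 \sqrt{23} + \frac{1321767}{8} = 4 \sqrt{46} + \frac{1321767}{8} = \frac{1321767}{8} + 4 \sqrt{46}$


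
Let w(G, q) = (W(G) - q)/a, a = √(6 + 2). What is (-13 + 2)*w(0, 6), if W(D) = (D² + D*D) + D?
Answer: 33*√2/2 ≈ 23.335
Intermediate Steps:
W(D) = D + 2*D² (W(D) = (D² + D²) + D = 2*D² + D = D + 2*D²)
a = 2*√2 (a = √8 = 2*√2 ≈ 2.8284)
w(G, q) = √2*(-q + G*(1 + 2*G))/4 (w(G, q) = (G*(1 + 2*G) - q)/((2*√2)) = (-q + G*(1 + 2*G))*(√2/4) = √2*(-q + G*(1 + 2*G))/4)
(-13 + 2)*w(0, 6) = (-13 + 2)*(√2*(-1*6 + 0*(1 + 2*0))/4) = -11*√2*(-6 + 0*(1 + 0))/4 = -11*√2*(-6 + 0*1)/4 = -11*√2*(-6 + 0)/4 = -11*√2*(-6)/4 = -(-33)*√2/2 = 33*√2/2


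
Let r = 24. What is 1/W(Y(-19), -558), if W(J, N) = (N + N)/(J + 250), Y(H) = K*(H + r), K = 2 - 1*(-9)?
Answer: -305/1116 ≈ -0.27330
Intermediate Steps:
K = 11 (K = 2 + 9 = 11)
Y(H) = 264 + 11*H (Y(H) = 11*(H + 24) = 11*(24 + H) = 264 + 11*H)
W(J, N) = 2*N/(250 + J) (W(J, N) = (2*N)/(250 + J) = 2*N/(250 + J))
1/W(Y(-19), -558) = 1/(2*(-558)/(250 + (264 + 11*(-19)))) = 1/(2*(-558)/(250 + (264 - 209))) = 1/(2*(-558)/(250 + 55)) = 1/(2*(-558)/305) = 1/(2*(-558)*(1/305)) = 1/(-1116/305) = -305/1116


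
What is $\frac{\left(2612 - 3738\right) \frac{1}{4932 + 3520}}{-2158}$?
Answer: $\frac{563}{9119708} \approx 6.1734 \cdot 10^{-5}$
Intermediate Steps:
$\frac{\left(2612 - 3738\right) \frac{1}{4932 + 3520}}{-2158} = - \frac{1126}{8452} \left(- \frac{1}{2158}\right) = \left(-1126\right) \frac{1}{8452} \left(- \frac{1}{2158}\right) = \left(- \frac{563}{4226}\right) \left(- \frac{1}{2158}\right) = \frac{563}{9119708}$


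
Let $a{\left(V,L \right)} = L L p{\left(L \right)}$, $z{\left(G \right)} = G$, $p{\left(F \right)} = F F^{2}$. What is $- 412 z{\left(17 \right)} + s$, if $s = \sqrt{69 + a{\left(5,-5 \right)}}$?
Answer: $-7004 + 4 i \sqrt{191} \approx -7004.0 + 55.281 i$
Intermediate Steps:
$p{\left(F \right)} = F^{3}$
$a{\left(V,L \right)} = L^{5}$ ($a{\left(V,L \right)} = L L L^{3} = L^{2} L^{3} = L^{5}$)
$s = 4 i \sqrt{191}$ ($s = \sqrt{69 + \left(-5\right)^{5}} = \sqrt{69 - 3125} = \sqrt{-3056} = 4 i \sqrt{191} \approx 55.281 i$)
$- 412 z{\left(17 \right)} + s = \left(-412\right) 17 + 4 i \sqrt{191} = -7004 + 4 i \sqrt{191}$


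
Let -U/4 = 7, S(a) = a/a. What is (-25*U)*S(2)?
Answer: 700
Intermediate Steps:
S(a) = 1
U = -28 (U = -4*7 = -28)
(-25*U)*S(2) = -25*(-28)*1 = 700*1 = 700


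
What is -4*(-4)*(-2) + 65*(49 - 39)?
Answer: 618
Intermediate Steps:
-4*(-4)*(-2) + 65*(49 - 39) = 16*(-2) + 65*10 = -32 + 650 = 618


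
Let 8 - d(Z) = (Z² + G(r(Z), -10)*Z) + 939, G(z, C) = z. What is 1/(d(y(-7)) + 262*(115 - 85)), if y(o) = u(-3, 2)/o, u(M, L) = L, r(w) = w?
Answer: 49/339513 ≈ 0.00014432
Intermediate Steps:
y(o) = 2/o
d(Z) = -931 - 2*Z² (d(Z) = 8 - ((Z² + Z*Z) + 939) = 8 - ((Z² + Z²) + 939) = 8 - (2*Z² + 939) = 8 - (939 + 2*Z²) = 8 + (-939 - 2*Z²) = -931 - 2*Z²)
1/(d(y(-7)) + 262*(115 - 85)) = 1/((-931 - 2*(2/(-7))²) + 262*(115 - 85)) = 1/((-931 - 2*(2*(-⅐))²) + 262*30) = 1/((-931 - 2*(-2/7)²) + 7860) = 1/((-931 - 2*4/49) + 7860) = 1/((-931 - 8/49) + 7860) = 1/(-45627/49 + 7860) = 1/(339513/49) = 49/339513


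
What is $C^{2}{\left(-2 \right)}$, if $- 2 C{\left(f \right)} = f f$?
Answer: $4$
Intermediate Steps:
$C{\left(f \right)} = - \frac{f^{2}}{2}$ ($C{\left(f \right)} = - \frac{f f}{2} = - \frac{f^{2}}{2}$)
$C^{2}{\left(-2 \right)} = \left(- \frac{\left(-2\right)^{2}}{2}\right)^{2} = \left(\left(- \frac{1}{2}\right) 4\right)^{2} = \left(-2\right)^{2} = 4$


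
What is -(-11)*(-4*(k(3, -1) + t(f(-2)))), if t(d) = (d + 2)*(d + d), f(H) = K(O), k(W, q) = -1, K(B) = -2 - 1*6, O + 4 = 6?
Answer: -4180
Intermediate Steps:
O = 2 (O = -4 + 6 = 2)
K(B) = -8 (K(B) = -2 - 6 = -8)
f(H) = -8
t(d) = 2*d*(2 + d) (t(d) = (2 + d)*(2*d) = 2*d*(2 + d))
-(-11)*(-4*(k(3, -1) + t(f(-2)))) = -(-11)*(-4*(-1 + 2*(-8)*(2 - 8))) = -(-11)*(-4*(-1 + 2*(-8)*(-6))) = -(-11)*(-4*(-1 + 96)) = -(-11)*(-4*95) = -(-11)*(-380) = -1*4180 = -4180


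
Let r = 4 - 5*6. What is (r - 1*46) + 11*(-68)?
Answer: -820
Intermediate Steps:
r = -26 (r = 4 - 30 = -26)
(r - 1*46) + 11*(-68) = (-26 - 1*46) + 11*(-68) = (-26 - 46) - 748 = -72 - 748 = -820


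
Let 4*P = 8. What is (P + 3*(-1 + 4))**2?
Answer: 121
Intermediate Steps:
P = 2 (P = (1/4)*8 = 2)
(P + 3*(-1 + 4))**2 = (2 + 3*(-1 + 4))**2 = (2 + 3*3)**2 = (2 + 9)**2 = 11**2 = 121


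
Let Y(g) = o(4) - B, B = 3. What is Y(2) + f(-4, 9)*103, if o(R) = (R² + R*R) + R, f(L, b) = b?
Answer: 960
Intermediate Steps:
o(R) = R + 2*R² (o(R) = (R² + R²) + R = 2*R² + R = R + 2*R²)
Y(g) = 33 (Y(g) = 4*(1 + 2*4) - 1*3 = 4*(1 + 8) - 3 = 4*9 - 3 = 36 - 3 = 33)
Y(2) + f(-4, 9)*103 = 33 + 9*103 = 33 + 927 = 960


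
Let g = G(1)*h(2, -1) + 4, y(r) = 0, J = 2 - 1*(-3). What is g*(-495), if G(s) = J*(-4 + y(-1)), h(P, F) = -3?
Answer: -31680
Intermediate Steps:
J = 5 (J = 2 + 3 = 5)
G(s) = -20 (G(s) = 5*(-4 + 0) = 5*(-4) = -20)
g = 64 (g = -20*(-3) + 4 = 60 + 4 = 64)
g*(-495) = 64*(-495) = -31680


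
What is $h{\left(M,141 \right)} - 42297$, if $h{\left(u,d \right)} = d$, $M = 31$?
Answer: $-42156$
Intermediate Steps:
$h{\left(M,141 \right)} - 42297 = 141 - 42297 = -42156$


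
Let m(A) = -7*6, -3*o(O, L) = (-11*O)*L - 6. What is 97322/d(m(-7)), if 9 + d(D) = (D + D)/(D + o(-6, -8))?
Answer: -3308948/327 ≈ -10119.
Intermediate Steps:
o(O, L) = 2 + 11*L*O/3 (o(O, L) = -((-11*O)*L - 6)/3 = -(-11*L*O - 6)/3 = -(-6 - 11*L*O)/3 = 2 + 11*L*O/3)
m(A) = -42
d(D) = -9 + 2*D/(178 + D) (d(D) = -9 + (D + D)/(D + (2 + (11/3)*(-8)*(-6))) = -9 + (2*D)/(D + (2 + 176)) = -9 + (2*D)/(D + 178) = -9 + (2*D)/(178 + D) = -9 + 2*D/(178 + D))
97322/d(m(-7)) = 97322/(((-1602 - 7*(-42))/(178 - 42))) = 97322/(((-1602 + 294)/136)) = 97322/(((1/136)*(-1308))) = 97322/(-327/34) = 97322*(-34/327) = -3308948/327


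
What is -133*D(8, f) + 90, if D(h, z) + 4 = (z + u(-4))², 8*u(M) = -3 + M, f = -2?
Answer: -30549/64 ≈ -477.33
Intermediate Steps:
u(M) = -3/8 + M/8 (u(M) = (-3 + M)/8 = -3/8 + M/8)
D(h, z) = -4 + (-7/8 + z)² (D(h, z) = -4 + (z + (-3/8 + (⅛)*(-4)))² = -4 + (z + (-3/8 - ½))² = -4 + (z - 7/8)² = -4 + (-7/8 + z)²)
-133*D(8, f) + 90 = -133*(-4 + (-7 + 8*(-2))²/64) + 90 = -133*(-4 + (-7 - 16)²/64) + 90 = -133*(-4 + (1/64)*(-23)²) + 90 = -133*(-4 + (1/64)*529) + 90 = -133*(-4 + 529/64) + 90 = -133*273/64 + 90 = -36309/64 + 90 = -30549/64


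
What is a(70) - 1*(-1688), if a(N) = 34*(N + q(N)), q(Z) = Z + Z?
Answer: 8828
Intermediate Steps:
q(Z) = 2*Z
a(N) = 102*N (a(N) = 34*(N + 2*N) = 34*(3*N) = 102*N)
a(70) - 1*(-1688) = 102*70 - 1*(-1688) = 7140 + 1688 = 8828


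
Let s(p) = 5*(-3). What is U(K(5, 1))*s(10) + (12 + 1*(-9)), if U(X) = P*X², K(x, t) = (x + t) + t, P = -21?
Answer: 15438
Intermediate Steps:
s(p) = -15
K(x, t) = x + 2*t (K(x, t) = (t + x) + t = x + 2*t)
U(X) = -21*X²
U(K(5, 1))*s(10) + (12 + 1*(-9)) = -21*(5 + 2*1)²*(-15) + (12 + 1*(-9)) = -21*(5 + 2)²*(-15) + (12 - 9) = -21*7²*(-15) + 3 = -21*49*(-15) + 3 = -1029*(-15) + 3 = 15435 + 3 = 15438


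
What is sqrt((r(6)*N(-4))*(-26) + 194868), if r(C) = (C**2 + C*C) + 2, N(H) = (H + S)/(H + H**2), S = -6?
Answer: sqrt(1768242)/3 ≈ 443.25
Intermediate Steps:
N(H) = (-6 + H)/(H + H**2) (N(H) = (H - 6)/(H + H**2) = (-6 + H)/(H + H**2))
r(C) = 2 + 2*C**2 (r(C) = (C**2 + C**2) + 2 = 2*C**2 + 2 = 2 + 2*C**2)
sqrt((r(6)*N(-4))*(-26) + 194868) = sqrt(((2 + 2*6**2)*((-6 - 4)/((-4)*(1 - 4))))*(-26) + 194868) = sqrt(((2 + 2*36)*(-1/4*(-10)/(-3)))*(-26) + 194868) = sqrt(((2 + 72)*(-1/4*(-1/3)*(-10)))*(-26) + 194868) = sqrt((74*(-5/6))*(-26) + 194868) = sqrt(-185/3*(-26) + 194868) = sqrt(4810/3 + 194868) = sqrt(589414/3) = sqrt(1768242)/3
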